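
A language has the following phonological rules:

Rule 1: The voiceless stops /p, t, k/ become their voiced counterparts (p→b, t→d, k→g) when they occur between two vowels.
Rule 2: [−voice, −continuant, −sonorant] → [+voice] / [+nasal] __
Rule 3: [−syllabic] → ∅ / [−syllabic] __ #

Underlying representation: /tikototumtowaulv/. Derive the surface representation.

Rule 1 (intervocalic voicing): /k/ is a voiceless stop between vowels /i/ and /o/, so it voices to [g]. /t/ is a voiceless stop between vowels /o/ and /o/, so it voices to [d]. /t/ is a voiceless stop between vowels /o/ and /u/, so it voices to [d]. /tikototumtowaulv/ → tigododumtowaulv.
Rule 2 (post-nasal voicing): /t/ is a voiceless stop immediately after the nasal /m/, so it voices to [d]. /tigododumtowaulv/ → tigododumdowaulv.
Rule 3 (final cluster simplification): /v/ is the second consonant of a word-final cluster /lv/, so it deletes. /tigododumdowaulv/ → tigododumdowaul.

tigododumdowaul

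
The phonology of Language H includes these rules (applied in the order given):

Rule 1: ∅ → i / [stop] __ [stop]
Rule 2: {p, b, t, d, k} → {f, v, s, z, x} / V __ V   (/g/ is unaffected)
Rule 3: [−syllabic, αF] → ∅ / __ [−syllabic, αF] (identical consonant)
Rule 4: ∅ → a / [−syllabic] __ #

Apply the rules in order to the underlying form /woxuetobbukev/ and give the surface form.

woxuesovivuxeva

Rule 1 (stop-cluster i-epenthesis): /b/ and /b/ form a stop–stop cluster, so [i] is inserted between them. /woxuetobbukev/ → woxuetobibukev.
Rule 2 (intervocalic spirantization): /t/ is a stop between vowels /e/ and /o/, so it spirantizes to the fricative [s]. /b/ is a stop between vowels /o/ and /i/, so it spirantizes to the fricative [v]. /b/ is a stop between vowels /i/ and /u/, so it spirantizes to the fricative [v]. /k/ is a stop between vowels /u/ and /e/, so it spirantizes to the fricative [x]. /woxuetobibukev/ → woxuesovivuxev.
Rule 3 (degemination): no segment meets the environment; /woxuesovivuxev/ is unchanged.
Rule 4 (final a-epenthesis): the form ends in the consonant /v/, so [a] is inserted word-finally. /woxuesovivuxev/ → woxuesovivuxeva.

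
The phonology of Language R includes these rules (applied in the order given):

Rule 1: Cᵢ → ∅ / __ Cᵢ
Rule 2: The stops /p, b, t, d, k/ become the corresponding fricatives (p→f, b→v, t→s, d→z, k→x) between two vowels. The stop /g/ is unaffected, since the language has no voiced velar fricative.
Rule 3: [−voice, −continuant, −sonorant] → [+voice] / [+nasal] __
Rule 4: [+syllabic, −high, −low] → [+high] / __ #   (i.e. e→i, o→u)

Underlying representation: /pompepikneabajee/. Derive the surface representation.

Rule 1 (degemination): no segment meets the environment; /pompepikneabajee/ is unchanged.
Rule 2 (intervocalic spirantization): /p/ is a stop between vowels /e/ and /i/, so it spirantizes to the fricative [f]. /b/ is a stop between vowels /a/ and /a/, so it spirantizes to the fricative [v]. /pompepikneabajee/ → pompefikneavajee.
Rule 3 (post-nasal voicing): /p/ is a voiceless stop immediately after the nasal /m/, so it voices to [b]. /pompefikneavajee/ → pombefikneavajee.
Rule 4 (final vowel raising): /e/ is a mid vowel in word-final position, so it raises to [i]. /pombefikneavajee/ → pombefikneavajei.

pombefikneavajei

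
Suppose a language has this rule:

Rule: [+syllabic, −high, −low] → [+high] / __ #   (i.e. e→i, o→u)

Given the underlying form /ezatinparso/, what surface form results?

ezatinparsu

/o/ is a mid vowel in word-final position, so it raises to [u].
Surface form: [ezatinparsu].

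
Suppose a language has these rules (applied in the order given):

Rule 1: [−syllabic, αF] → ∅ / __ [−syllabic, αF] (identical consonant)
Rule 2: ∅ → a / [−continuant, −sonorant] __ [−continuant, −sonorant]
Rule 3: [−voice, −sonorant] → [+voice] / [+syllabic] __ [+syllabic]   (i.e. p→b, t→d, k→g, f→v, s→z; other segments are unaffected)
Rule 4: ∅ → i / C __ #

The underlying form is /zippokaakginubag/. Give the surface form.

Rule 1 (degemination): /pp/ is a geminate; the first /p/ deletes. /zippokaakginubag/ → zipokaakginubag.
Rule 2 (stop-cluster a-epenthesis): /k/ and /g/ form a stop–stop cluster, so [a] is inserted between them. /zipokaakginubag/ → zipokaakaginubag.
Rule 3 (intervocalic voicing): /p/ is a voiceless obstruent between vowels /i/ and /o/, so it voices to [b]. /k/ is a voiceless obstruent between vowels /o/ and /a/, so it voices to [g]. /k/ is a voiceless obstruent between vowels /a/ and /a/, so it voices to [g]. /zipokaakaginubag/ → zibogaagaginubag.
Rule 4 (final i-epenthesis): the form ends in the consonant /g/, so [i] is inserted word-finally. /zibogaagaginubag/ → zibogaagaginubagi.

zibogaagaginubagi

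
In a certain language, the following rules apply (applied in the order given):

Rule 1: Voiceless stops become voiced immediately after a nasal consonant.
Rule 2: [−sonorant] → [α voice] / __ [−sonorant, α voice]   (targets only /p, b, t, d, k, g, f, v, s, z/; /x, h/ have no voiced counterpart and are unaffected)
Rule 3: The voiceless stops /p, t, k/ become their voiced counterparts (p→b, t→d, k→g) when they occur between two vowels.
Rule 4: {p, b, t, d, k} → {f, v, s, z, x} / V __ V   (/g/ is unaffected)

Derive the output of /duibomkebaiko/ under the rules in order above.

duivomgevaigo

Rule 1 (post-nasal voicing): /k/ is a voiceless stop immediately after the nasal /m/, so it voices to [g]. /duibomkebaiko/ → duibomgebaiko.
Rule 2 (regressive voicing assimilation): no segment meets the environment; /duibomgebaiko/ is unchanged.
Rule 3 (intervocalic voicing): /k/ is a voiceless stop between vowels /i/ and /o/, so it voices to [g]. /duibomgebaiko/ → duibomgebaigo.
Rule 4 (intervocalic spirantization): /b/ is a stop between vowels /i/ and /o/, so it spirantizes to the fricative [v]. /b/ is a stop between vowels /e/ and /a/, so it spirantizes to the fricative [v]. /duibomgebaigo/ → duivomgevaigo.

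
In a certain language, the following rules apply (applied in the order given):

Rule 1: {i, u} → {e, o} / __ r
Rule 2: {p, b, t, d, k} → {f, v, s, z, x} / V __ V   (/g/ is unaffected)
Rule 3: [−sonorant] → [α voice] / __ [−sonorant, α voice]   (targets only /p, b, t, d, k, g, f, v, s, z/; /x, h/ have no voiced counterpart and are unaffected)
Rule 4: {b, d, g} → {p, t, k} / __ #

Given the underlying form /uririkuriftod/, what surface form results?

Rule 1 (pre-rhotic lowering): /u/ is a high vowel immediately before /r/, so it lowers to [o]. /i/ is a high vowel immediately before /r/, so it lowers to [e]. /u/ is a high vowel immediately before /r/, so it lowers to [o]. /uririkuriftod/ → orerikoriftod.
Rule 2 (intervocalic spirantization): /k/ is a stop between vowels /i/ and /o/, so it spirantizes to the fricative [x]. /orerikoriftod/ → orerixoriftod.
Rule 3 (regressive voicing assimilation): no segment meets the environment; /orerixoriftod/ is unchanged.
Rule 4 (final devoicing): /d/ is a voiced stop in word-final position, so it devoices to [t]. /orerixoriftod/ → orerixoriftot.

orerixoriftot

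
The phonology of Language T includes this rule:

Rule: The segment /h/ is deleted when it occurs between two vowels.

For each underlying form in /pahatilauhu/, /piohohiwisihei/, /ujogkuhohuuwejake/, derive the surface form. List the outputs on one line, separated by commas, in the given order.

paatilauu, piooiwisiei, ujogkuouuwejake

/pahatilauhu/: /h/ occurs between vowels /a/ and /a/, so it deletes. /h/ occurs between vowels /u/ and /u/, so it deletes. → [paatilauu].
/piohohiwisihei/: /h/ occurs between vowels /o/ and /o/, so it deletes. /h/ occurs between vowels /o/ and /i/, so it deletes. /h/ occurs between vowels /i/ and /e/, so it deletes. → [piooiwisiei].
/ujogkuhohuuwejake/: /h/ occurs between vowels /u/ and /o/, so it deletes. /h/ occurs between vowels /o/ and /u/, so it deletes. → [ujogkuouuwejake].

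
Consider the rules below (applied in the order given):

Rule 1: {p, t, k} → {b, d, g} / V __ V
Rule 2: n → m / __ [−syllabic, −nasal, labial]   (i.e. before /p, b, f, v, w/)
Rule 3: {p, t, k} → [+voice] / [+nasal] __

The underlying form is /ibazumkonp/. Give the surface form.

ibazumgomb

Rule 1 (intervocalic voicing): no segment meets the environment; /ibazumkonp/ is unchanged.
Rule 2 (nasal place assimilation): /n/ precedes the labial consonant /p/, so it assimilates in place to [m]. /ibazumkonp/ → ibazumkomp.
Rule 3 (post-nasal voicing): /k/ is a voiceless stop immediately after the nasal /m/, so it voices to [g]. /p/ is a voiceless stop immediately after the nasal /m/, so it voices to [b]. /ibazumkomp/ → ibazumgomb.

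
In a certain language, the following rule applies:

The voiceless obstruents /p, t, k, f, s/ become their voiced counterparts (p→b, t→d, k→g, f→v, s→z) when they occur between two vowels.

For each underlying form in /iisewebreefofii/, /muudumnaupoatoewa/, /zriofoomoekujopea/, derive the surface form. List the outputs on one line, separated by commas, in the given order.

iizewebreevovii, muudumnauboadoewa, zriovoomoegujobea

/iisewebreefofii/: /s/ is a voiceless obstruent between vowels /i/ and /e/, so it voices to [z]. /f/ is a voiceless obstruent between vowels /e/ and /o/, so it voices to [v]. /f/ is a voiceless obstruent between vowels /o/ and /i/, so it voices to [v]. → [iizewebreevovii].
/muudumnaupoatoewa/: /p/ is a voiceless obstruent between vowels /u/ and /o/, so it voices to [b]. /t/ is a voiceless obstruent between vowels /a/ and /o/, so it voices to [d]. → [muudumnauboadoewa].
/zriofoomoekujopea/: /f/ is a voiceless obstruent between vowels /o/ and /o/, so it voices to [v]. /k/ is a voiceless obstruent between vowels /e/ and /u/, so it voices to [g]. /p/ is a voiceless obstruent between vowels /o/ and /e/, so it voices to [b]. → [zriovoomoegujobea].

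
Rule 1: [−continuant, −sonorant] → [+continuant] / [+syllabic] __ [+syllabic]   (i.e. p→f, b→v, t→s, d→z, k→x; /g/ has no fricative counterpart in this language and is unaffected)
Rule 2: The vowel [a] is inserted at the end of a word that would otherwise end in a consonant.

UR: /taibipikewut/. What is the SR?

taivifixewuta

Rule 1 (intervocalic spirantization): /b/ is a stop between vowels /i/ and /i/, so it spirantizes to the fricative [v]. /p/ is a stop between vowels /i/ and /i/, so it spirantizes to the fricative [f]. /k/ is a stop between vowels /i/ and /e/, so it spirantizes to the fricative [x]. /taibipikewut/ → taivifixewut.
Rule 2 (final a-epenthesis): the form ends in the consonant /t/, so [a] is inserted word-finally. /taivifixewut/ → taivifixewuta.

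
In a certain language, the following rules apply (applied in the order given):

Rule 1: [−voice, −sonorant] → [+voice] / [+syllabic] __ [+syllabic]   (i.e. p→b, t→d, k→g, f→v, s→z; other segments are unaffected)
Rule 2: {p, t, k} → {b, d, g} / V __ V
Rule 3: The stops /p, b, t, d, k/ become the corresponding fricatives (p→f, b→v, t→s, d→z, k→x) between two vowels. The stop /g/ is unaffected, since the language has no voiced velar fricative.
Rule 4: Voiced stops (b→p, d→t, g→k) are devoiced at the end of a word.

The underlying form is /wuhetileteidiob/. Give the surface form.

Rule 1 (intervocalic voicing): /t/ is a voiceless obstruent between vowels /e/ and /i/, so it voices to [d]. /t/ is a voiceless obstruent between vowels /e/ and /e/, so it voices to [d]. /wuhetileteidiob/ → wuhediledeidiob.
Rule 2 (intervocalic voicing): no segment meets the environment; /wuhediledeidiob/ is unchanged.
Rule 3 (intervocalic spirantization): /d/ is a stop between vowels /e/ and /i/, so it spirantizes to the fricative [z]. /d/ is a stop between vowels /e/ and /e/, so it spirantizes to the fricative [z]. /d/ is a stop between vowels /i/ and /i/, so it spirantizes to the fricative [z]. /wuhediledeidiob/ → wuhezilezeiziob.
Rule 4 (final devoicing): /b/ is a voiced stop in word-final position, so it devoices to [p]. /wuhezilezeiziob/ → wuhezilezeiziop.

wuhezilezeiziop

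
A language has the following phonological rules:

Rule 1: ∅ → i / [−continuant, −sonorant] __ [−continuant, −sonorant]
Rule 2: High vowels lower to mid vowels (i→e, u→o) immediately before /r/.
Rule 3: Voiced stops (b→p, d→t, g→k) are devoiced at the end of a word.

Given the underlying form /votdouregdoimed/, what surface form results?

votidooregidoimet

Rule 1 (stop-cluster i-epenthesis): /t/ and /d/ form a stop–stop cluster, so [i] is inserted between them. /g/ and /d/ form a stop–stop cluster, so [i] is inserted between them. /votdouregdoimed/ → votidouregidoimed.
Rule 2 (pre-rhotic lowering): /u/ is a high vowel immediately before /r/, so it lowers to [o]. /votidouregidoimed/ → votidooregidoimed.
Rule 3 (final devoicing): /d/ is a voiced stop in word-final position, so it devoices to [t]. /votidooregidoimed/ → votidooregidoimet.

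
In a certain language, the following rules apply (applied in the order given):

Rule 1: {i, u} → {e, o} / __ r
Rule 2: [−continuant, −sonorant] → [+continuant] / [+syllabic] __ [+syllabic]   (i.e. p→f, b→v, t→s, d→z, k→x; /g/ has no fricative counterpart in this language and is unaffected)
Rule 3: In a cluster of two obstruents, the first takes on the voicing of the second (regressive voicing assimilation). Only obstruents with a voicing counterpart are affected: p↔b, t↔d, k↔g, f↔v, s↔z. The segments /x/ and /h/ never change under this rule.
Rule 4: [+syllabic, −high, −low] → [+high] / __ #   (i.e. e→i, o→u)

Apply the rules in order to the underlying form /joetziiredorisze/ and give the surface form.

joedzierezorizzi

Rule 1 (pre-rhotic lowering): /i/ is a high vowel immediately before /r/, so it lowers to [e]. /joetziiredorisze/ → joetzieredorisze.
Rule 2 (intervocalic spirantization): /d/ is a stop between vowels /e/ and /o/, so it spirantizes to the fricative [z]. /joetzieredorisze/ → joetzierezorisze.
Rule 3 (regressive voicing assimilation): /t/ precedes the voiced obstruent /z/, so it voices to [d] by assimilation. /s/ precedes the voiced obstruent /z/, so it voices to [z] by assimilation. /joetzierezorisze/ → joedzierezorizze.
Rule 4 (final vowel raising): /e/ is a mid vowel in word-final position, so it raises to [i]. /joedzierezorizze/ → joedzierezorizzi.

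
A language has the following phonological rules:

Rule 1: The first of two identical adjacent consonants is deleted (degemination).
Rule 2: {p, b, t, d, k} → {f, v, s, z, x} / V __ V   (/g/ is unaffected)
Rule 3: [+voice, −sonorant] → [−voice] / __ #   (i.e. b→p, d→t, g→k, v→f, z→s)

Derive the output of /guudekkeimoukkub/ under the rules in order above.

guuzexeimouxup

Rule 1 (degemination): /kk/ is a geminate; the first /k/ deletes. /kk/ is a geminate; the first /k/ deletes. /guudekkeimoukkub/ → guudekeimoukub.
Rule 2 (intervocalic spirantization): /d/ is a stop between vowels /u/ and /e/, so it spirantizes to the fricative [z]. /k/ is a stop between vowels /e/ and /e/, so it spirantizes to the fricative [x]. /k/ is a stop between vowels /u/ and /u/, so it spirantizes to the fricative [x]. /guudekeimoukub/ → guuzexeimouxub.
Rule 3 (final devoicing): /b/ is a voiced obstruent in word-final position, so it devoices to [p]. /guuzexeimouxub/ → guuzexeimouxup.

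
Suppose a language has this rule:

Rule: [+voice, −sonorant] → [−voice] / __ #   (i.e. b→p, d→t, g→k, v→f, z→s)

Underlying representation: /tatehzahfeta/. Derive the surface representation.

tatehzahfeta

No segment of /tatehzahfeta/ meets the structural description of the rule, so the form surfaces unchanged.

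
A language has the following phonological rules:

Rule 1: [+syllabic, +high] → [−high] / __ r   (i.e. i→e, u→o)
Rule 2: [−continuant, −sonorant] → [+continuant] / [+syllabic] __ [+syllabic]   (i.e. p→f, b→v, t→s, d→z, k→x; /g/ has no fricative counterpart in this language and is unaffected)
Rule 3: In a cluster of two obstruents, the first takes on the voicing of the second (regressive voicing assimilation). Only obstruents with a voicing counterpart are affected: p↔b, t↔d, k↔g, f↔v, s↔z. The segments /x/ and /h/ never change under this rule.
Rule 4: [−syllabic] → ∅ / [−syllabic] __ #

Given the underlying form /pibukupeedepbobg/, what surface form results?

Rule 1 (pre-rhotic lowering): no segment meets the environment; /pibukupeedepbobg/ is unchanged.
Rule 2 (intervocalic spirantization): /b/ is a stop between vowels /i/ and /u/, so it spirantizes to the fricative [v]. /k/ is a stop between vowels /u/ and /u/, so it spirantizes to the fricative [x]. /p/ is a stop between vowels /u/ and /e/, so it spirantizes to the fricative [f]. /d/ is a stop between vowels /e/ and /e/, so it spirantizes to the fricative [z]. /pibukupeedepbobg/ → pivuxufeezepbobg.
Rule 3 (regressive voicing assimilation): /p/ precedes the voiced obstruent /b/, so it voices to [b] by assimilation. /pivuxufeezepbobg/ → pivuxufeezebbobg.
Rule 4 (final cluster simplification): /g/ is the second consonant of a word-final cluster /bg/, so it deletes. /pivuxufeezebbobg/ → pivuxufeezebbob.

pivuxufeezebbob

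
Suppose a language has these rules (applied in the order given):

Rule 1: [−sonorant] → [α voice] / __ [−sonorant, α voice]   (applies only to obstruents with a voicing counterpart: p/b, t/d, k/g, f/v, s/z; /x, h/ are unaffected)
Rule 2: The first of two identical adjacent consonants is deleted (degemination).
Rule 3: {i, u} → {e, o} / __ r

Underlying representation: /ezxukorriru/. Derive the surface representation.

esxukoreru

Rule 1 (regressive voicing assimilation): /z/ precedes the voiceless obstruent /x/, so it devoices to [s] by assimilation. /ezxukorriru/ → esxukorriru.
Rule 2 (degemination): /rr/ is a geminate; the first /r/ deletes. /esxukorriru/ → esxukoriru.
Rule 3 (pre-rhotic lowering): /i/ is a high vowel immediately before /r/, so it lowers to [e]. /esxukoriru/ → esxukoreru.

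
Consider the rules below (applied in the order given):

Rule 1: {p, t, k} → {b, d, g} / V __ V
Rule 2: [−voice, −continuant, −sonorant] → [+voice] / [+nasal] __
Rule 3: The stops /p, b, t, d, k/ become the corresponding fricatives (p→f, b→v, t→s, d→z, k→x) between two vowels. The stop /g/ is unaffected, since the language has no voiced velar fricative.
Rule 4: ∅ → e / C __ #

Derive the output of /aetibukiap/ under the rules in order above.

Rule 1 (intervocalic voicing): /t/ is a voiceless stop between vowels /e/ and /i/, so it voices to [d]. /k/ is a voiceless stop between vowels /u/ and /i/, so it voices to [g]. /aetibukiap/ → aedibugiap.
Rule 2 (post-nasal voicing): no segment meets the environment; /aedibugiap/ is unchanged.
Rule 3 (intervocalic spirantization): /d/ is a stop between vowels /e/ and /i/, so it spirantizes to the fricative [z]. /b/ is a stop between vowels /i/ and /u/, so it spirantizes to the fricative [v]. /aedibugiap/ → aezivugiap.
Rule 4 (final e-epenthesis): the form ends in the consonant /p/, so [e] is inserted word-finally. /aezivugiap/ → aezivugiape.

aezivugiape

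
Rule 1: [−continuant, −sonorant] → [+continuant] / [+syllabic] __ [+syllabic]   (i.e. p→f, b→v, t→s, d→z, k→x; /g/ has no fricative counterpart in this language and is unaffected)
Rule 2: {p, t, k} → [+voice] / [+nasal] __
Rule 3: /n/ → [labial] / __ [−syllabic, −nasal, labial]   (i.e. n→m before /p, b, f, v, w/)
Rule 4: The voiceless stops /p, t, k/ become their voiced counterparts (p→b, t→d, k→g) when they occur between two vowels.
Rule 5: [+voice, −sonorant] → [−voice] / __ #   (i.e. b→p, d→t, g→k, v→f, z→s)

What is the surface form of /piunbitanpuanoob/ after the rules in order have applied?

piumbisambuanoop

Rule 1 (intervocalic spirantization): /t/ is a stop between vowels /i/ and /a/, so it spirantizes to the fricative [s]. /piunbitanpuanoob/ → piunbisanpuanoob.
Rule 2 (post-nasal voicing): /p/ is a voiceless stop immediately after the nasal /n/, so it voices to [b]. /piunbisanpuanoob/ → piunbisanbuanoob.
Rule 3 (nasal place assimilation): /n/ precedes the labial consonant /b/, so it assimilates in place to [m]. /n/ precedes the labial consonant /b/, so it assimilates in place to [m]. /piunbisanbuanoob/ → piumbisambuanoob.
Rule 4 (intervocalic voicing): no segment meets the environment; /piumbisambuanoob/ is unchanged.
Rule 5 (final devoicing): /b/ is a voiced obstruent in word-final position, so it devoices to [p]. /piumbisambuanoob/ → piumbisambuanoop.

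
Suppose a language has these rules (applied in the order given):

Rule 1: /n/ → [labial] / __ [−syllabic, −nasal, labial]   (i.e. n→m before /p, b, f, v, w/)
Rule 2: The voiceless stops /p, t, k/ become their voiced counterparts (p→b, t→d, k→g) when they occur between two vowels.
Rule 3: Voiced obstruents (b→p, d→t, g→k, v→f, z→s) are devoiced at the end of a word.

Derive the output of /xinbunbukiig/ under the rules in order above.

ximbumbugiik

Rule 1 (nasal place assimilation): /n/ precedes the labial consonant /b/, so it assimilates in place to [m]. /n/ precedes the labial consonant /b/, so it assimilates in place to [m]. /xinbunbukiig/ → ximbumbukiig.
Rule 2 (intervocalic voicing): /k/ is a voiceless stop between vowels /u/ and /i/, so it voices to [g]. /ximbumbukiig/ → ximbumbugiig.
Rule 3 (final devoicing): /g/ is a voiced obstruent in word-final position, so it devoices to [k]. /ximbumbugiig/ → ximbumbugiik.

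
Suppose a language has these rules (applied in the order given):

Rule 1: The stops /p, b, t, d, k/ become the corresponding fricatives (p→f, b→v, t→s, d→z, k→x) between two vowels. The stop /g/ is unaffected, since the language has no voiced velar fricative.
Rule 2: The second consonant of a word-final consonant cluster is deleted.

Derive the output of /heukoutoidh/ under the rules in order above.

heuxousoid

Rule 1 (intervocalic spirantization): /k/ is a stop between vowels /u/ and /o/, so it spirantizes to the fricative [x]. /t/ is a stop between vowels /u/ and /o/, so it spirantizes to the fricative [s]. /heukoutoidh/ → heuxousoidh.
Rule 2 (final cluster simplification): /h/ is the second consonant of a word-final cluster /dh/, so it deletes. /heuxousoidh/ → heuxousoid.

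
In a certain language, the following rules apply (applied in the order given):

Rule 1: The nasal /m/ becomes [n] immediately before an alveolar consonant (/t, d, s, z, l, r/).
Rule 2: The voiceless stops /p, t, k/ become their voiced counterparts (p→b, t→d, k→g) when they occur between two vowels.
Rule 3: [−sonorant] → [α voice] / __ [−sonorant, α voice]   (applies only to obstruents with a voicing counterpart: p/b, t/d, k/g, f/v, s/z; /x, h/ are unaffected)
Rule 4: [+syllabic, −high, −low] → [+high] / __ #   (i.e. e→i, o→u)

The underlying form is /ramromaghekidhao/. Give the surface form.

ranromakhegithau

Rule 1 (nasal place assimilation): /m/ precedes the alveolar consonant /r/, so it assimilates in place to [n]. /ramromaghekidhao/ → ranromaghekidhao.
Rule 2 (intervocalic voicing): /k/ is a voiceless stop between vowels /e/ and /i/, so it voices to [g]. /ranromaghekidhao/ → ranromaghegidhao.
Rule 3 (regressive voicing assimilation): /g/ precedes the voiceless obstruent /h/, so it devoices to [k] by assimilation. /d/ precedes the voiceless obstruent /h/, so it devoices to [t] by assimilation. /ranromaghegidhao/ → ranromakhegithao.
Rule 4 (final vowel raising): /o/ is a mid vowel in word-final position, so it raises to [u]. /ranromakhegithao/ → ranromakhegithau.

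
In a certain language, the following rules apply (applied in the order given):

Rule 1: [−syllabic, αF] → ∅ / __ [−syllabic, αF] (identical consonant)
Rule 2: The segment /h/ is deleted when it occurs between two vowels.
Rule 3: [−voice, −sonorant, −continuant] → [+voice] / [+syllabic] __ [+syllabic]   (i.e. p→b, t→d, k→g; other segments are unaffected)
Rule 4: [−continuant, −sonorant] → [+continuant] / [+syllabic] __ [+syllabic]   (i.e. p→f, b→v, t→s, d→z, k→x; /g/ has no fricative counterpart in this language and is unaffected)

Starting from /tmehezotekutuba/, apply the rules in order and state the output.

tmeezozeguzuva

Rule 1 (degemination): no segment meets the environment; /tmehezotekutuba/ is unchanged.
Rule 2 (intervocalic h-deletion): /h/ occurs between vowels /e/ and /e/, so it deletes. /tmehezotekutuba/ → tmeezotekutuba.
Rule 3 (intervocalic voicing): /t/ is a voiceless stop between vowels /o/ and /e/, so it voices to [d]. /k/ is a voiceless stop between vowels /e/ and /u/, so it voices to [g]. /t/ is a voiceless stop between vowels /u/ and /u/, so it voices to [d]. /tmeezotekutuba/ → tmeezodeguduba.
Rule 4 (intervocalic spirantization): /d/ is a stop between vowels /o/ and /e/, so it spirantizes to the fricative [z]. /d/ is a stop between vowels /u/ and /u/, so it spirantizes to the fricative [z]. /b/ is a stop between vowels /u/ and /a/, so it spirantizes to the fricative [v]. /tmeezodeguduba/ → tmeezozeguzuva.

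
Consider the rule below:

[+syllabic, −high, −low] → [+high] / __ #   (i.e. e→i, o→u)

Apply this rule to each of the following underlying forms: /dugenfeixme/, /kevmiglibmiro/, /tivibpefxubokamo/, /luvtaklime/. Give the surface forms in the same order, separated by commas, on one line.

/dugenfeixme/: /e/ is a mid vowel in word-final position, so it raises to [i]. → [dugenfeixmi].
/kevmiglibmiro/: /o/ is a mid vowel in word-final position, so it raises to [u]. → [kevmiglibmiru].
/tivibpefxubokamo/: /o/ is a mid vowel in word-final position, so it raises to [u]. → [tivibpefxubokamu].
/luvtaklime/: /e/ is a mid vowel in word-final position, so it raises to [i]. → [luvtaklimi].

dugenfeixmi, kevmiglibmiru, tivibpefxubokamu, luvtaklimi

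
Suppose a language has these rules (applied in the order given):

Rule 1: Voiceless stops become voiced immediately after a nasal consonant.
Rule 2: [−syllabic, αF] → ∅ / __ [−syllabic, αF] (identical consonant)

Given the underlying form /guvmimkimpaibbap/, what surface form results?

Rule 1 (post-nasal voicing): /k/ is a voiceless stop immediately after the nasal /m/, so it voices to [g]. /p/ is a voiceless stop immediately after the nasal /m/, so it voices to [b]. /guvmimkimpaibbap/ → guvmimgimbaibbap.
Rule 2 (degemination): /bb/ is a geminate; the first /b/ deletes. /guvmimgimbaibbap/ → guvmimgimbaibap.

guvmimgimbaibap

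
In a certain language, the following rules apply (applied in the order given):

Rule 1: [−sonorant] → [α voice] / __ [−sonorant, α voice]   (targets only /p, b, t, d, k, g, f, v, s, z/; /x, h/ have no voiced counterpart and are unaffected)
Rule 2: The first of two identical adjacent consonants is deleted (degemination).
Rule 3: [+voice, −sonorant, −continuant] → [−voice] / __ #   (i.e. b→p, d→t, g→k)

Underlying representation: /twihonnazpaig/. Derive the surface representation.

Rule 1 (regressive voicing assimilation): /z/ precedes the voiceless obstruent /p/, so it devoices to [s] by assimilation. /twihonnazpaig/ → twihonnaspaig.
Rule 2 (degemination): /nn/ is a geminate; the first /n/ deletes. /twihonnaspaig/ → twihonaspaig.
Rule 3 (final devoicing): /g/ is a voiced stop in word-final position, so it devoices to [k]. /twihonaspaig/ → twihonaspaik.

twihonaspaik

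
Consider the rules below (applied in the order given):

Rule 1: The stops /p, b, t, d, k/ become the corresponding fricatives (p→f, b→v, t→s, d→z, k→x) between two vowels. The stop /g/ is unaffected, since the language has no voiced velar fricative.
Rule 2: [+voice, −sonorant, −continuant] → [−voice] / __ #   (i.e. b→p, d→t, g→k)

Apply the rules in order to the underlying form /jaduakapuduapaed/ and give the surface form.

jazuaxafuzuafaet

Rule 1 (intervocalic spirantization): /d/ is a stop between vowels /a/ and /u/, so it spirantizes to the fricative [z]. /k/ is a stop between vowels /a/ and /a/, so it spirantizes to the fricative [x]. /p/ is a stop between vowels /a/ and /u/, so it spirantizes to the fricative [f]. /d/ is a stop between vowels /u/ and /u/, so it spirantizes to the fricative [z]. /p/ is a stop between vowels /a/ and /a/, so it spirantizes to the fricative [f]. /jaduakapuduapaed/ → jazuaxafuzuafaed.
Rule 2 (final devoicing): /d/ is a voiced stop in word-final position, so it devoices to [t]. /jazuaxafuzuafaed/ → jazuaxafuzuafaet.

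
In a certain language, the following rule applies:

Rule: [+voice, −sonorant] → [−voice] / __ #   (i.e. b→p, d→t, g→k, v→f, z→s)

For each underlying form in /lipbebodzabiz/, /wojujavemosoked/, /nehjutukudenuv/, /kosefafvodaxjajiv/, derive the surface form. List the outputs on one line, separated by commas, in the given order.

/lipbebodzabiz/: /z/ is a voiced obstruent in word-final position, so it devoices to [s]. → [lipbebodzabis].
/wojujavemosoked/: /d/ is a voiced obstruent in word-final position, so it devoices to [t]. → [wojujavemosoket].
/nehjutukudenuv/: /v/ is a voiced obstruent in word-final position, so it devoices to [f]. → [nehjutukudenuf].
/kosefafvodaxjajiv/: /v/ is a voiced obstruent in word-final position, so it devoices to [f]. → [kosefafvodaxjajif].

lipbebodzabis, wojujavemosoket, nehjutukudenuf, kosefafvodaxjajif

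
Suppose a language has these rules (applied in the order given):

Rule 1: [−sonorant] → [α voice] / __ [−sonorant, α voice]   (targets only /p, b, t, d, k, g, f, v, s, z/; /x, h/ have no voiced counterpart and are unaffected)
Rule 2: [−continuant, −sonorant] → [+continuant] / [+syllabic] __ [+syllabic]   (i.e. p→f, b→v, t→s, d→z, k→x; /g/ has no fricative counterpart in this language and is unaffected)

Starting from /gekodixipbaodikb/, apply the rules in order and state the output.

Rule 1 (regressive voicing assimilation): /p/ precedes the voiced obstruent /b/, so it voices to [b] by assimilation. /k/ precedes the voiced obstruent /b/, so it voices to [g] by assimilation. /gekodixipbaodikb/ → gekodixibbaodigb.
Rule 2 (intervocalic spirantization): /k/ is a stop between vowels /e/ and /o/, so it spirantizes to the fricative [x]. /d/ is a stop between vowels /o/ and /i/, so it spirantizes to the fricative [z]. /d/ is a stop between vowels /o/ and /i/, so it spirantizes to the fricative [z]. /gekodixibbaodigb/ → gexozixibbaozigb.

gexozixibbaozigb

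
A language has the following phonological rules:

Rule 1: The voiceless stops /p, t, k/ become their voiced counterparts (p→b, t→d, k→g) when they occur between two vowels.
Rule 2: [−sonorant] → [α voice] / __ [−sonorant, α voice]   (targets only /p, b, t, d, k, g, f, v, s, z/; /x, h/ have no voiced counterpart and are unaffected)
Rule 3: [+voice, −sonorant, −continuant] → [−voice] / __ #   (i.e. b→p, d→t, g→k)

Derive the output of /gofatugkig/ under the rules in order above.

gofadukkik

Rule 1 (intervocalic voicing): /t/ is a voiceless stop between vowels /a/ and /u/, so it voices to [d]. /gofatugkig/ → gofadugkig.
Rule 2 (regressive voicing assimilation): /g/ precedes the voiceless obstruent /k/, so it devoices to [k] by assimilation. /gofadugkig/ → gofadukkig.
Rule 3 (final devoicing): /g/ is a voiced stop in word-final position, so it devoices to [k]. /gofadukkig/ → gofadukkik.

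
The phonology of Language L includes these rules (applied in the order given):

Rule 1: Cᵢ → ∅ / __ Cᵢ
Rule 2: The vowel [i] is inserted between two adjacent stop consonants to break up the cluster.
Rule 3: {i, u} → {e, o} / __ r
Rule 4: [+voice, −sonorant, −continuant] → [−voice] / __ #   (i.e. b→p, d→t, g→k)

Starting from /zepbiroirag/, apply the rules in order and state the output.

zepiberoerak

Rule 1 (degemination): no segment meets the environment; /zepbiroirag/ is unchanged.
Rule 2 (stop-cluster i-epenthesis): /p/ and /b/ form a stop–stop cluster, so [i] is inserted between them. /zepbiroirag/ → zepibiroirag.
Rule 3 (pre-rhotic lowering): /i/ is a high vowel immediately before /r/, so it lowers to [e]. /i/ is a high vowel immediately before /r/, so it lowers to [e]. /zepibiroirag/ → zepiberoerag.
Rule 4 (final devoicing): /g/ is a voiced stop in word-final position, so it devoices to [k]. /zepiberoerag/ → zepiberoerak.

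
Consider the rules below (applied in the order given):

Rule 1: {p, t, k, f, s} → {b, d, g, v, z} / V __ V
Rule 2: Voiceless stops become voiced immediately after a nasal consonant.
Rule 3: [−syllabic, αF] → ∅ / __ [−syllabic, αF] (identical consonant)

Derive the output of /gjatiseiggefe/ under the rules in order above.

Rule 1 (intervocalic voicing): /t/ is a voiceless obstruent between vowels /a/ and /i/, so it voices to [d]. /s/ is a voiceless obstruent between vowels /i/ and /e/, so it voices to [z]. /f/ is a voiceless obstruent between vowels /e/ and /e/, so it voices to [v]. /gjatiseiggefe/ → gjadizeiggeve.
Rule 2 (post-nasal voicing): no segment meets the environment; /gjadizeiggeve/ is unchanged.
Rule 3 (degemination): /gg/ is a geminate; the first /g/ deletes. /gjadizeiggeve/ → gjadizeigeve.

gjadizeigeve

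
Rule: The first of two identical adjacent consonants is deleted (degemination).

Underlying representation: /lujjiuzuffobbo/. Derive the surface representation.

lujiuzufobo

/jj/ is a geminate; the first /j/ deletes.
/ff/ is a geminate; the first /f/ deletes.
/bb/ is a geminate; the first /b/ deletes.
Surface form: [lujiuzufobo].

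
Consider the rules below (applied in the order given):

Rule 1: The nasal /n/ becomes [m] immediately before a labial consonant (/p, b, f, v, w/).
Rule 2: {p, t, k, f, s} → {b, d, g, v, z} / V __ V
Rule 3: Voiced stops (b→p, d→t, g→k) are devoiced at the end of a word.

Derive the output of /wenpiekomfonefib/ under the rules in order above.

Rule 1 (nasal place assimilation): /n/ precedes the labial consonant /p/, so it assimilates in place to [m]. /wenpiekomfonefib/ → wempiekomfonefib.
Rule 2 (intervocalic voicing): /k/ is a voiceless obstruent between vowels /e/ and /o/, so it voices to [g]. /f/ is a voiceless obstruent between vowels /e/ and /i/, so it voices to [v]. /wempiekomfonefib/ → wempiegomfonevib.
Rule 3 (final devoicing): /b/ is a voiced stop in word-final position, so it devoices to [p]. /wempiegomfonevib/ → wempiegomfonevip.

wempiegomfonevip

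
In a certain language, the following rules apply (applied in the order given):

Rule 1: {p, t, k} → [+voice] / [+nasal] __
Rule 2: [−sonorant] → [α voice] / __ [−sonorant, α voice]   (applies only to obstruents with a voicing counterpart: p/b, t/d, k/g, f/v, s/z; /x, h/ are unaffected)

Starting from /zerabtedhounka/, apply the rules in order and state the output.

zeraptethounga

Rule 1 (post-nasal voicing): /k/ is a voiceless stop immediately after the nasal /n/, so it voices to [g]. /zerabtedhounka/ → zerabtedhounga.
Rule 2 (regressive voicing assimilation): /b/ precedes the voiceless obstruent /t/, so it devoices to [p] by assimilation. /d/ precedes the voiceless obstruent /h/, so it devoices to [t] by assimilation. /zerabtedhounga/ → zeraptethounga.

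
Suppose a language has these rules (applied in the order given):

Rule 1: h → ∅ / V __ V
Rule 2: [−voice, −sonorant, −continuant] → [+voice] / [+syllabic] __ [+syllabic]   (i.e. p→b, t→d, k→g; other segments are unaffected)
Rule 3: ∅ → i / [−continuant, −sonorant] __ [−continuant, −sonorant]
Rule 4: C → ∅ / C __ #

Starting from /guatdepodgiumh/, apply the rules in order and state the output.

guatidebodigium

Rule 1 (intervocalic h-deletion): no segment meets the environment; /guatdepodgiumh/ is unchanged.
Rule 2 (intervocalic voicing): /p/ is a voiceless stop between vowels /e/ and /o/, so it voices to [b]. /guatdepodgiumh/ → guatdebodgiumh.
Rule 3 (stop-cluster i-epenthesis): /t/ and /d/ form a stop–stop cluster, so [i] is inserted between them. /d/ and /g/ form a stop–stop cluster, so [i] is inserted between them. /guatdebodgiumh/ → guatidebodigiumh.
Rule 4 (final cluster simplification): /h/ is the second consonant of a word-final cluster /mh/, so it deletes. /guatidebodigiumh/ → guatidebodigium.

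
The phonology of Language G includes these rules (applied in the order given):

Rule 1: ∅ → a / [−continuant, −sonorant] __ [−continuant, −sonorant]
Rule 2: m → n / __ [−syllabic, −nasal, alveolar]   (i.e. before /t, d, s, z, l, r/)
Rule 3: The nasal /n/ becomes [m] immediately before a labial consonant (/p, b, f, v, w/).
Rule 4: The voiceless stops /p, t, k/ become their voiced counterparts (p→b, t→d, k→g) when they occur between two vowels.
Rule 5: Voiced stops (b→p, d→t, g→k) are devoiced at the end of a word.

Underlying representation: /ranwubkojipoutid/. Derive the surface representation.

Rule 1 (stop-cluster a-epenthesis): /b/ and /k/ form a stop–stop cluster, so [a] is inserted between them. /ranwubkojipoutid/ → ranwubakojipoutid.
Rule 2 (nasal place assimilation): no segment meets the environment; /ranwubakojipoutid/ is unchanged.
Rule 3 (nasal place assimilation): /n/ precedes the labial consonant /w/, so it assimilates in place to [m]. /ranwubakojipoutid/ → ramwubakojipoutid.
Rule 4 (intervocalic voicing): /k/ is a voiceless stop between vowels /a/ and /o/, so it voices to [g]. /p/ is a voiceless stop between vowels /i/ and /o/, so it voices to [b]. /t/ is a voiceless stop between vowels /u/ and /i/, so it voices to [d]. /ramwubakojipoutid/ → ramwubagojiboudid.
Rule 5 (final devoicing): /d/ is a voiced stop in word-final position, so it devoices to [t]. /ramwubagojiboudid/ → ramwubagojiboudit.

ramwubagojiboudit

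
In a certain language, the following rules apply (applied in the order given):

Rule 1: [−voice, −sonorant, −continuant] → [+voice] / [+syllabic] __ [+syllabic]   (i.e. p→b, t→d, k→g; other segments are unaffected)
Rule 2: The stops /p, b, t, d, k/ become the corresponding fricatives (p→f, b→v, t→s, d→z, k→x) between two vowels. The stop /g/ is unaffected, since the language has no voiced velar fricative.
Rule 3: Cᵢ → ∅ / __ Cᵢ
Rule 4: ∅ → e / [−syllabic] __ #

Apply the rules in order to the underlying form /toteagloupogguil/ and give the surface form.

Rule 1 (intervocalic voicing): /t/ is a voiceless stop between vowels /o/ and /e/, so it voices to [d]. /p/ is a voiceless stop between vowels /u/ and /o/, so it voices to [b]. /toteagloupogguil/ → todeagloubogguil.
Rule 2 (intervocalic spirantization): /d/ is a stop between vowels /o/ and /e/, so it spirantizes to the fricative [z]. /b/ is a stop between vowels /u/ and /o/, so it spirantizes to the fricative [v]. /todeagloubogguil/ → tozeaglouvogguil.
Rule 3 (degemination): /gg/ is a geminate; the first /g/ deletes. /tozeaglouvogguil/ → tozeaglouvoguil.
Rule 4 (final e-epenthesis): the form ends in the consonant /l/, so [e] is inserted word-finally. /tozeaglouvoguil/ → tozeaglouvoguile.

tozeaglouvoguile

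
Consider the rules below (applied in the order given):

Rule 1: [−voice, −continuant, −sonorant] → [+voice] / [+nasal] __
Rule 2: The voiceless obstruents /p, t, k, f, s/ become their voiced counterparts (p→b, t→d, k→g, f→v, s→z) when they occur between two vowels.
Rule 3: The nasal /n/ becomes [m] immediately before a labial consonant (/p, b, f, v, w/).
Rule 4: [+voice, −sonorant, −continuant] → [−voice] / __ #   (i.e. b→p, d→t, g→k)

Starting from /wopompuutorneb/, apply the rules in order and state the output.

Rule 1 (post-nasal voicing): /p/ is a voiceless stop immediately after the nasal /m/, so it voices to [b]. /wopompuutorneb/ → wopombuutorneb.
Rule 2 (intervocalic voicing): /p/ is a voiceless obstruent between vowels /o/ and /o/, so it voices to [b]. /t/ is a voiceless obstruent between vowels /u/ and /o/, so it voices to [d]. /wopombuutorneb/ → wobombuudorneb.
Rule 3 (nasal place assimilation): no segment meets the environment; /wobombuudorneb/ is unchanged.
Rule 4 (final devoicing): /b/ is a voiced stop in word-final position, so it devoices to [p]. /wobombuudorneb/ → wobombuudornep.

wobombuudornep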